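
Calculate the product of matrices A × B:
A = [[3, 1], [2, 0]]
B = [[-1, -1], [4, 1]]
[[1, -2], [-2, -2]]

Matrix multiplication:
C[0][0] = 3×-1 + 1×4 = 1
C[0][1] = 3×-1 + 1×1 = -2
C[1][0] = 2×-1 + 0×4 = -2
C[1][1] = 2×-1 + 0×1 = -2
Result: [[1, -2], [-2, -2]]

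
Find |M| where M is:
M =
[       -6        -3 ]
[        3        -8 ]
det(M) = 57

For a 2×2 matrix [[a, b], [c, d]], det = a*d - b*c.
det(M) = (-6)*(-8) - (-3)*(3) = 48 + 9 = 57.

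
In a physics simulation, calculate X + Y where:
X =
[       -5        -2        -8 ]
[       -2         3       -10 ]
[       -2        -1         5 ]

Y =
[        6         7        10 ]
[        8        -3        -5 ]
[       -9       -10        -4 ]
X + Y =
[        1         5         2 ]
[        6         0       -15 ]
[      -11       -11         1 ]

Matrix addition is elementwise: (X+Y)[i][j] = X[i][j] + Y[i][j].
  (X+Y)[0][0] = (-5) + (6) = 1
  (X+Y)[0][1] = (-2) + (7) = 5
  (X+Y)[0][2] = (-8) + (10) = 2
  (X+Y)[1][0] = (-2) + (8) = 6
  (X+Y)[1][1] = (3) + (-3) = 0
  (X+Y)[1][2] = (-10) + (-5) = -15
  (X+Y)[2][0] = (-2) + (-9) = -11
  (X+Y)[2][1] = (-1) + (-10) = -11
  (X+Y)[2][2] = (5) + (-4) = 1
X + Y =
[        1         5         2 ]
[        6         0       -15 ]
[      -11       -11         1 ]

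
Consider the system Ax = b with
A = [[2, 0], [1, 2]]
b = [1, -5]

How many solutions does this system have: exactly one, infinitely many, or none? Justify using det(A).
Exactly one solution

Compute det(A) = (2)*(2) - (0)*(1) = 4.
Because det(A) ≠ 0, A is invertible and Ax = b has a unique solution for every b (here x = A⁻¹ b).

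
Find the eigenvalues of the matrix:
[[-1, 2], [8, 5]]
λ = -3 and λ = 7

Characteristic equation: det(A - λI) = 0
λ² - (trace)λ + (det) = 0
λ² - (4)λ + (-21) = 0
λ² - 4λ - 21 = 0
Solving: λ = -3, 7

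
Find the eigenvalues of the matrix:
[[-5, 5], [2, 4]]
λ = -6 and λ = 5

Characteristic equation: det(A - λI) = 0
λ² - (trace)λ + (det) = 0
λ² - (-1)λ + (-30) = 0
λ² + 1λ - 30 = 0
Solving: λ = -6, 5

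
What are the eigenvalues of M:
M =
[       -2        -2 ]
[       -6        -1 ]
λ = -5, 2

Solve det(M - λI) = 0. For a 2×2 matrix the characteristic equation is λ² - (trace)λ + det = 0.
trace(M) = a + d = -2 - 1 = -3.
det(M) = a*d - b*c = (-2)*(-1) - (-2)*(-6) = 2 - 12 = -10.
Characteristic equation: λ² - (-3)λ + (-10) = 0.
Discriminant = (-3)² - 4*(-10) = 9 + 40 = 49.
λ = (-3 ± √49) / 2 = (-3 ± 7) / 2 = -5, 2.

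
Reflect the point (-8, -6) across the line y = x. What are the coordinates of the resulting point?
(-6, -8)

Reflection across line y = x: (-8, -6) → (-6, -8)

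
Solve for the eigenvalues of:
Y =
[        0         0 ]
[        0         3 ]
λ = 0, 3

Solve det(Y - λI) = 0. For a 2×2 matrix the characteristic equation is λ² - (trace)λ + det = 0.
trace(Y) = a + d = 0 + 3 = 3.
det(Y) = a*d - b*c = (0)*(3) - (0)*(0) = 0 - 0 = 0.
Characteristic equation: λ² - (3)λ + (0) = 0.
Discriminant = (3)² - 4*(0) = 9 - 0 = 9.
λ = (3 ± √9) / 2 = (3 ± 3) / 2 = 0, 3.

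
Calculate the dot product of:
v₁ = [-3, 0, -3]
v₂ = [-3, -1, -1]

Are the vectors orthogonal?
12, No

The dot product is the sum of products of corresponding components.
v₁·v₂ = (-3)*(-3) + (0)*(-1) + (-3)*(-1) = 9 + 0 + 3 = 12.
Two vectors are orthogonal iff their dot product is 0; here the dot product is 12, so the vectors are not orthogonal.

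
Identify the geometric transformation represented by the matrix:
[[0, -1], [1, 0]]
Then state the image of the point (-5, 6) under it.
rotation by 90° counterclockwise; image of (-5, 6) is (-6, -5)

This matches the form [[cos θ, -sin θ], [sin θ, cos θ]] of a rotation matrix; reading off cos θ and sin θ gives the angle.
The matrix [[0, -1], [1, 0]] represents: rotation by 90° counterclockwise.
Applying it to (-5, 6): [0·-5 + -1·6, 1·-5 + 0·6] = (-6, -5).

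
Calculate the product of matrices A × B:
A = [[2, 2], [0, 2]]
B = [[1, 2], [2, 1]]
[[6, 6], [4, 2]]

Matrix multiplication:
C[0][0] = 2×1 + 2×2 = 6
C[0][1] = 2×2 + 2×1 = 6
C[1][0] = 0×1 + 2×2 = 4
C[1][1] = 0×2 + 2×1 = 2
Result: [[6, 6], [4, 2]]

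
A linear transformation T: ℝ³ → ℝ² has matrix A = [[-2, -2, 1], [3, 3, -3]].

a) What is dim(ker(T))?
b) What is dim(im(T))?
dim(ker) = 1, dim(im) = 2

The two rows are not scalar multiples of one another (no single k satisfies row 2 = k × row 1), so they are linearly independent.
Thus rank(A) = 2.
dim(im(T)) = rank(A) = 2.
By the rank-nullity theorem applied to T: ℝ³ → ℝ², rank(A) + nullity(A) = 3 (the domain dimension), so dim(ker(T)) = 3 - 2 = 1.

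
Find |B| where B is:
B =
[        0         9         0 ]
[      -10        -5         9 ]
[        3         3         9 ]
det(B) = 1053

Expand along row 0 (cofactor expansion): det(B) = a*(e*i - f*h) - b*(d*i - f*g) + c*(d*h - e*g), where the 3×3 is [[a, b, c], [d, e, f], [g, h, i]].
Minor M_00 = (-5)*(9) - (9)*(3) = -45 - 27 = -72.
Minor M_01 = (-10)*(9) - (9)*(3) = -90 - 27 = -117.
Minor M_02 = (-10)*(3) - (-5)*(3) = -30 + 15 = -15.
det(B) = (0)*(-72) - (9)*(-117) + (0)*(-15) = 0 + 1053 + 0 = 1053.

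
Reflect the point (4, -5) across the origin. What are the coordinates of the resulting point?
(-4, 5)

Reflection across origin: (4, -5) → (-4, 5)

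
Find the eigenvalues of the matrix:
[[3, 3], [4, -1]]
λ = -3 and λ = 5

Characteristic equation: det(A - λI) = 0
λ² - (trace)λ + (det) = 0
λ² - (2)λ + (-15) = 0
λ² - 2λ - 15 = 0
Solving: λ = -3, 5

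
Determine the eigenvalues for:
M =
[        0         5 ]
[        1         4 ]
λ = -1, 5

Solve det(M - λI) = 0. For a 2×2 matrix the characteristic equation is λ² - (trace)λ + det = 0.
trace(M) = a + d = 0 + 4 = 4.
det(M) = a*d - b*c = (0)*(4) - (5)*(1) = 0 - 5 = -5.
Characteristic equation: λ² - (4)λ + (-5) = 0.
Discriminant = (4)² - 4*(-5) = 16 + 20 = 36.
λ = (4 ± √36) / 2 = (4 ± 6) / 2 = -1, 5.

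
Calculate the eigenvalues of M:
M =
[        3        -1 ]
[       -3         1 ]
λ = 0, 4

Solve det(M - λI) = 0. For a 2×2 matrix the characteristic equation is λ² - (trace)λ + det = 0.
trace(M) = a + d = 3 + 1 = 4.
det(M) = a*d - b*c = (3)*(1) - (-1)*(-3) = 3 - 3 = 0.
Characteristic equation: λ² - (4)λ + (0) = 0.
Discriminant = (4)² - 4*(0) = 16 - 0 = 16.
λ = (4 ± √16) / 2 = (4 ± 4) / 2 = 0, 4.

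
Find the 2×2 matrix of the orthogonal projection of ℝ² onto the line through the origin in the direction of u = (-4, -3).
[[16/25, 12/25], [12/25, 9/25]]

The orthogonal projection onto the line spanned by a nonzero vector u = (a, b) has matrix P = (u uᵀ) / (uᵀ u) = (1/(a² + b²)) · [[a², ab], [ab, b²]].
Here u = (-4, -3), so a² + b² = 16 + 9 = 25.
P = (1/25) · [[16, 12], [12, 9]] = [[16/25, 12/25], [12/25, 9/25]].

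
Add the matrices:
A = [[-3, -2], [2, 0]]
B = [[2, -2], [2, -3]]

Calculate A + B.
[[-1, -4], [4, -3]]

Add corresponding elements:
(-3)+(2)=-1
(-2)+(-2)=-4
(2)+(2)=4
(0)+(-3)=-3
A + B = [[-1, -4], [4, -3]]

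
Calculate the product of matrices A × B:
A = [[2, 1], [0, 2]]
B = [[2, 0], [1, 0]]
[[5, 0], [2, 0]]

Matrix multiplication:
C[0][0] = 2×2 + 1×1 = 5
C[0][1] = 2×0 + 1×0 = 0
C[1][0] = 0×2 + 2×1 = 2
C[1][1] = 0×0 + 2×0 = 0
Result: [[5, 0], [2, 0]]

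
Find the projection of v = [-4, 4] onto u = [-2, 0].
[-4, 0]

The projection of v onto u is proj_u(v) = ((v·u) / (u·u)) · u.
v·u = (-4)*(-2) + (4)*(0) = 8.
u·u = (-2)*(-2) + (0)*(0) = 4.
coefficient = 8 / 4 = 2.
proj_u(v) = 2 · [-2, 0] = [-4, 0].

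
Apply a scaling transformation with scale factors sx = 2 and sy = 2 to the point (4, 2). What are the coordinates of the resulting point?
(8, 4)

Scaling matrix:
[[2, 0], [0, 2]]
Result: (4 × 2, 2 × 2) = (8, 4)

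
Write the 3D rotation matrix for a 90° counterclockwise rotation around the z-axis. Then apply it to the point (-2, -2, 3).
R = [[0, -1, 0], [1, 0, 0], [0, 0, 1]]; R·(-2, -2, 3) = (2, -2, 3)

Rotation matrix for 90° around z-axis:
cos(90°) = 0, sin(90°) = 1
R = [[0, -1, 0], [1, 0, 0], [0, 0, 1]]
Apply to (-2, -2, 3): R·[-2, -2, 3]ᵀ = (2, -2, 3)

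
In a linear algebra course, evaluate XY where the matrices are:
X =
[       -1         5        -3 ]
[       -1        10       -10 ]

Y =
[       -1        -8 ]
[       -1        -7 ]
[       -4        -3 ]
XY =
[        8       -18 ]
[       31       -32 ]

Matrix multiplication: (XY)[i][j] = sum over k of X[i][k] * Y[k][j].
  (XY)[0][0] = (-1)*(-1) + (5)*(-1) + (-3)*(-4) = 8
  (XY)[0][1] = (-1)*(-8) + (5)*(-7) + (-3)*(-3) = -18
  (XY)[1][0] = (-1)*(-1) + (10)*(-1) + (-10)*(-4) = 31
  (XY)[1][1] = (-1)*(-8) + (10)*(-7) + (-10)*(-3) = -32
XY =
[        8       -18 ]
[       31       -32 ]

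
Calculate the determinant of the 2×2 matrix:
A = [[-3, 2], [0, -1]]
3

For A = [[a, b], [c, d]], det(A) = a*d - b*c.
det(A) = (-3)*(-1) - (2)*(0) = 3 - 0 = 3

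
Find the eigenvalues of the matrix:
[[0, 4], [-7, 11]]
λ = 4 and λ = 7

Characteristic equation: det(A - λI) = 0
λ² - (trace)λ + (det) = 0
λ² - (11)λ + (28) = 0
λ² - 11λ + 28 = 0
Solving: λ = 4, 7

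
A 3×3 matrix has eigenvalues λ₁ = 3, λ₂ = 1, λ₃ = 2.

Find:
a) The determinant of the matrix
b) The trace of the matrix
det = 6, trace = 6

Two standard eigenvalue identities:
- det(A) equals the product of the eigenvalues (counted with multiplicity).
- trace(A) equals the sum of the eigenvalues.
det(A) = (3)*(1)*(2) = 6.
trace(A) = 3 + 1 + 2 = 6.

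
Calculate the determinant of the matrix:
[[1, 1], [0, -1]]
-1

For a 2×2 matrix [[a, b], [c, d]], det = ad - bc
det = (1)(-1) - (1)(0) = -1 - 0 = -1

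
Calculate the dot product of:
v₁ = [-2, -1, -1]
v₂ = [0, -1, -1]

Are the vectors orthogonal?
2, No

The dot product is the sum of products of corresponding components.
v₁·v₂ = (-2)*(0) + (-1)*(-1) + (-1)*(-1) = 0 + 1 + 1 = 2.
Two vectors are orthogonal iff their dot product is 0; here the dot product is 2, so the vectors are not orthogonal.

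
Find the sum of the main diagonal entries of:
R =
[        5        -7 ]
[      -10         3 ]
tr(R) = 5 + 3 = 8

The trace of a square matrix is the sum of its diagonal entries.
Diagonal entries of R: R[0][0] = 5, R[1][1] = 3.
tr(R) = 5 + 3 = 8.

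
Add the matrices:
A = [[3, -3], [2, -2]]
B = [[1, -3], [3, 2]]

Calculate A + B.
[[4, -6], [5, 0]]

Add corresponding elements:
(3)+(1)=4
(-3)+(-3)=-6
(2)+(3)=5
(-2)+(2)=0
A + B = [[4, -6], [5, 0]]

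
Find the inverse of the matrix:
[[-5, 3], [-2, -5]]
[[-5/31, -3/31], [2/31, -5/31]]

For [[a,b],[c,d]], inverse = (1/det)·[[d,-b],[-c,a]]
det = -5·-5 - 3·-2 = 31
Inverse = (1/31)·[[-5, -3], [2, -5]]
        = [[-5/31, -3/31], [2/31, -5/31]]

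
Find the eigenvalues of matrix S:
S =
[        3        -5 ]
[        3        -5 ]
λ = -2, 0

Solve det(S - λI) = 0. For a 2×2 matrix the characteristic equation is λ² - (trace)λ + det = 0.
trace(S) = a + d = 3 - 5 = -2.
det(S) = a*d - b*c = (3)*(-5) - (-5)*(3) = -15 + 15 = 0.
Characteristic equation: λ² - (-2)λ + (0) = 0.
Discriminant = (-2)² - 4*(0) = 4 - 0 = 4.
λ = (-2 ± √4) / 2 = (-2 ± 2) / 2 = -2, 0.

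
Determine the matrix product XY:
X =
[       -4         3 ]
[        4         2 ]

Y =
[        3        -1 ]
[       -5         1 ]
XY =
[      -27         7 ]
[        2        -2 ]

Matrix multiplication: (XY)[i][j] = sum over k of X[i][k] * Y[k][j].
  (XY)[0][0] = (-4)*(3) + (3)*(-5) = -27
  (XY)[0][1] = (-4)*(-1) + (3)*(1) = 7
  (XY)[1][0] = (4)*(3) + (2)*(-5) = 2
  (XY)[1][1] = (4)*(-1) + (2)*(1) = -2
XY =
[      -27         7 ]
[        2        -2 ]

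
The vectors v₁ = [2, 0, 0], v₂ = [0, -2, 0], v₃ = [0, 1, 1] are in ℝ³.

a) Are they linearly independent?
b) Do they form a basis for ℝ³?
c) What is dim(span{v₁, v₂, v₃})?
Yes independent, yes basis, dim = 3

Stack v₁, v₂, v₃ as rows of a 3×3 matrix.
[[2, 0, 0]; [0, -2, 0]; [0, 1, 1]] is already lower triangular with nonzero diagonal entries (2, -2, 1), so its determinant is the product of the diagonal entries, det = (2)·(-2)·(1) = -4 ≠ 0, and the rows are linearly independent.
Three linearly independent vectors in ℝ³ form a basis for ℝ³, so dim(span{v₁,v₂,v₃}) = 3.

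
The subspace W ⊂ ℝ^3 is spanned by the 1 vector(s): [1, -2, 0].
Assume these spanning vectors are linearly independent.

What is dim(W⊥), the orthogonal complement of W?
dim(W⊥) = 2

For any subspace W of ℝ^n, dim(W) + dim(W⊥) = n (the whole-space dimension).
Here the given 1 vectors are linearly independent, so dim(W) = 1.
Thus dim(W⊥) = n - dim(W) = 3 - 1 = 2.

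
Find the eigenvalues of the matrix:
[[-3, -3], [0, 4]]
λ = -3 and λ = 4

Characteristic equation: det(A - λI) = 0
λ² - (trace)λ + (det) = 0
λ² - (1)λ + (-12) = 0
λ² - 1λ - 12 = 0
Solving: λ = -3, 4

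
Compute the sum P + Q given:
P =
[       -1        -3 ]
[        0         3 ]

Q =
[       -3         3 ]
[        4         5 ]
P + Q =
[       -4         0 ]
[        4         8 ]

Matrix addition is elementwise: (P+Q)[i][j] = P[i][j] + Q[i][j].
  (P+Q)[0][0] = (-1) + (-3) = -4
  (P+Q)[0][1] = (-3) + (3) = 0
  (P+Q)[1][0] = (0) + (4) = 4
  (P+Q)[1][1] = (3) + (5) = 8
P + Q =
[       -4         0 ]
[        4         8 ]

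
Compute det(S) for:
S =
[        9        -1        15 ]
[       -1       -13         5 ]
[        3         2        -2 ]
det(S) = 686

Expand along row 0 (cofactor expansion): det(S) = a*(e*i - f*h) - b*(d*i - f*g) + c*(d*h - e*g), where the 3×3 is [[a, b, c], [d, e, f], [g, h, i]].
Minor M_00 = (-13)*(-2) - (5)*(2) = 26 - 10 = 16.
Minor M_01 = (-1)*(-2) - (5)*(3) = 2 - 15 = -13.
Minor M_02 = (-1)*(2) - (-13)*(3) = -2 + 39 = 37.
det(S) = (9)*(16) - (-1)*(-13) + (15)*(37) = 144 - 13 + 555 = 686.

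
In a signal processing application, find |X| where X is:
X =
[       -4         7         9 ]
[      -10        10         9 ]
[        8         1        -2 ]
det(X) = -330

Expand along row 0 (cofactor expansion): det(X) = a*(e*i - f*h) - b*(d*i - f*g) + c*(d*h - e*g), where the 3×3 is [[a, b, c], [d, e, f], [g, h, i]].
Minor M_00 = (10)*(-2) - (9)*(1) = -20 - 9 = -29.
Minor M_01 = (-10)*(-2) - (9)*(8) = 20 - 72 = -52.
Minor M_02 = (-10)*(1) - (10)*(8) = -10 - 80 = -90.
det(X) = (-4)*(-29) - (7)*(-52) + (9)*(-90) = 116 + 364 - 810 = -330.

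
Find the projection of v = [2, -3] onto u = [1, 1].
[-1/2, -1/2]

The projection of v onto u is proj_u(v) = ((v·u) / (u·u)) · u.
v·u = (2)*(1) + (-3)*(1) = -1.
u·u = (1)*(1) + (1)*(1) = 2.
coefficient = -1 / 2 = -1/2.
proj_u(v) = -1/2 · [1, 1] = [-1/2, -1/2].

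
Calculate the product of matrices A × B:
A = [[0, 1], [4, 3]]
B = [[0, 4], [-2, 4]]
[[-2, 4], [-6, 28]]

Matrix multiplication:
C[0][0] = 0×0 + 1×-2 = -2
C[0][1] = 0×4 + 1×4 = 4
C[1][0] = 4×0 + 3×-2 = -6
C[1][1] = 4×4 + 3×4 = 28
Result: [[-2, 4], [-6, 28]]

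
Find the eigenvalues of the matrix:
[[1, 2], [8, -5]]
λ = -7 and λ = 3

Characteristic equation: det(A - λI) = 0
λ² - (trace)λ + (det) = 0
λ² - (-4)λ + (-21) = 0
λ² + 4λ - 21 = 0
Solving: λ = -7, 3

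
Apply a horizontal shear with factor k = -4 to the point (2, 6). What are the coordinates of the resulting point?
(-22, 6)

Shear matrix for horizontal shear with factor k = -4:
[[1, -4], [0, 1]]
Result: (2, 6) → (-22, 6)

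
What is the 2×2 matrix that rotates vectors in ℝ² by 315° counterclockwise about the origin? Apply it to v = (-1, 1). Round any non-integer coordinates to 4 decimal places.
R = [[√2/2, √2/2], [-√2/2, √2/2]]; R·v = (0.0000, 1.4142)

A counterclockwise rotation by angle θ in ℝ² has matrix R(θ) = [[cos θ, -sin θ], [sin θ, cos θ]].
For θ = 315°: cos θ = √2/2, sin θ = -√2/2.
R(315°) = [[√2/2, √2/2], [-√2/2, √2/2]].
R·v = [√2/2·-1 + (√2/2)·1, -√2/2·-1 + √2/2·1] = (0.0000, 1.4142).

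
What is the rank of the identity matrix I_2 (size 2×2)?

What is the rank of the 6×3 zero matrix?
rank(I_2) = 2, rank(0) = 0

The identity I_2 has 2 columns that are the standard basis vectors e_1, …, e_2. These are linearly independent, so all 2 columns are pivots and rank(I_2) = 2.
The 6×3 zero matrix has every entry zero, so every row is the zero row and there are no pivots; rank(0) = 0.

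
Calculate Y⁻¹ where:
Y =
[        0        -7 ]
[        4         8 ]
det(Y) = 28
Y⁻¹ =
[      2/7       1/4 ]
[     -1/7         0 ]

For a 2×2 matrix Y = [[a, b], [c, d]] with det(Y) ≠ 0, Y⁻¹ = (1/det(Y)) * [[d, -b], [-c, a]].
det(Y) = (0)*(8) - (-7)*(4) = 0 + 28 = 28.
Y⁻¹ = (1/28) * [[8, 7], [-4, 0]].
Dividing each entry by 28 and reducing:
Y⁻¹ =
[      2/7       1/4 ]
[     -1/7         0 ]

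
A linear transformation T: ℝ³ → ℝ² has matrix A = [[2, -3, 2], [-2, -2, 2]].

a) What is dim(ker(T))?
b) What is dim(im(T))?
dim(ker) = 1, dim(im) = 2

The two rows are not scalar multiples of one another (no single k satisfies row 2 = k × row 1), so they are linearly independent.
Thus rank(A) = 2.
dim(im(T)) = rank(A) = 2.
By the rank-nullity theorem applied to T: ℝ³ → ℝ², rank(A) + nullity(A) = 3 (the domain dimension), so dim(ker(T)) = 3 - 2 = 1.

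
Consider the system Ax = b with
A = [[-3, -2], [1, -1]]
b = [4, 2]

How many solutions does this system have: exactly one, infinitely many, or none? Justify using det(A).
Exactly one solution

Compute det(A) = (-3)*(-1) - (-2)*(1) = 5.
Because det(A) ≠ 0, A is invertible and Ax = b has a unique solution for every b (here x = A⁻¹ b).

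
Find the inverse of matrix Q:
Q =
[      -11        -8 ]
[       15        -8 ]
det(Q) = 208
Q⁻¹ =
[    -1/26      1/26 ]
[  -15/208   -11/208 ]

For a 2×2 matrix Q = [[a, b], [c, d]] with det(Q) ≠ 0, Q⁻¹ = (1/det(Q)) * [[d, -b], [-c, a]].
det(Q) = (-11)*(-8) - (-8)*(15) = 88 + 120 = 208.
Q⁻¹ = (1/208) * [[-8, 8], [-15, -11]].
Dividing each entry by 208 and reducing:
Q⁻¹ =
[    -1/26      1/26 ]
[  -15/208   -11/208 ]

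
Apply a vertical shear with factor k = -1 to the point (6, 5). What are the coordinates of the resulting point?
(6, -1)

Shear matrix for vertical shear with factor k = -1:
[[1, 0], [-1, 1]]
Result: (6, 5) → (6, -1)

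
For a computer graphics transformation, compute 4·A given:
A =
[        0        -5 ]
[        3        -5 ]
4A =
[        0       -20 ]
[       12       -20 ]

Scalar multiplication is elementwise: (4A)[i][j] = 4 * A[i][j].
  (4A)[0][0] = 4 * (0) = 0
  (4A)[0][1] = 4 * (-5) = -20
  (4A)[1][0] = 4 * (3) = 12
  (4A)[1][1] = 4 * (-5) = -20
4A =
[        0       -20 ]
[       12       -20 ]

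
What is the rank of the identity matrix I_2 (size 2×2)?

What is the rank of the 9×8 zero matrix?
rank(I_2) = 2, rank(0) = 0

The identity I_2 has 2 columns that are the standard basis vectors e_1, …, e_2. These are linearly independent, so all 2 columns are pivots and rank(I_2) = 2.
The 9×8 zero matrix has every entry zero, so every row is the zero row and there are no pivots; rank(0) = 0.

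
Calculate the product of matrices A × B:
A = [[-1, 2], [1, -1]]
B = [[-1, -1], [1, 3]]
[[3, 7], [-2, -4]]

Matrix multiplication:
C[0][0] = -1×-1 + 2×1 = 3
C[0][1] = -1×-1 + 2×3 = 7
C[1][0] = 1×-1 + -1×1 = -2
C[1][1] = 1×-1 + -1×3 = -4
Result: [[3, 7], [-2, -4]]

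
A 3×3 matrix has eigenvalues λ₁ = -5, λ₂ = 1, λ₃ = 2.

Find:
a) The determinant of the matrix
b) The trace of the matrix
det = -10, trace = -2

Two standard eigenvalue identities:
- det(A) equals the product of the eigenvalues (counted with multiplicity).
- trace(A) equals the sum of the eigenvalues.
det(A) = (-5)*(1)*(2) = -10.
trace(A) = -5 + 1 + 2 = -2.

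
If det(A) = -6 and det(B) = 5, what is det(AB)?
-30

Use the multiplicative property of determinants: det(AB) = det(A)*det(B).
det(AB) = (-6)*(5) = -30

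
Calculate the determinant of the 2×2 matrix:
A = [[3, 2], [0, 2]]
6

For A = [[a, b], [c, d]], det(A) = a*d - b*c.
det(A) = (3)*(2) - (2)*(0) = 6 - 0 = 6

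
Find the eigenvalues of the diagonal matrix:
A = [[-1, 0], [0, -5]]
λ₁ = -1, λ₂ = -5

The characteristic polynomial of A is det(A - λI) = (-1 - λ)(-5 - λ) = 0.
The roots are λ = -1 and λ = -5, so the eigenvalues are the diagonal entries.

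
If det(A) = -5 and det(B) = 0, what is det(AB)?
0

Use the multiplicative property of determinants: det(AB) = det(A)*det(B).
det(AB) = (-5)*(0) = 0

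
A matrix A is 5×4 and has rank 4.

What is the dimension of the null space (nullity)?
0

The rank-nullity theorem for an m×n matrix states:
rank(A) + nullity(A) = n (the number of columns).
Here n = 4 and rank(A) = 4, so nullity(A) = 4 - 4 = 0.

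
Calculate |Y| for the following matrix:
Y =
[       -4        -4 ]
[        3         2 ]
det(Y) = 4

For a 2×2 matrix [[a, b], [c, d]], det = a*d - b*c.
det(Y) = (-4)*(2) - (-4)*(3) = -8 + 12 = 4.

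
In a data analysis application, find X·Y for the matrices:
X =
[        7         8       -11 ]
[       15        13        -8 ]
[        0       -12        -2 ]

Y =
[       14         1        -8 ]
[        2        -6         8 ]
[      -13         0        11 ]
XY =
[      257       -41      -113 ]
[      340       -63      -104 ]
[        2        72      -118 ]

Matrix multiplication: (XY)[i][j] = sum over k of X[i][k] * Y[k][j].
  (XY)[0][0] = (7)*(14) + (8)*(2) + (-11)*(-13) = 257
  (XY)[0][1] = (7)*(1) + (8)*(-6) + (-11)*(0) = -41
  (XY)[0][2] = (7)*(-8) + (8)*(8) + (-11)*(11) = -113
  (XY)[1][0] = (15)*(14) + (13)*(2) + (-8)*(-13) = 340
  (XY)[1][1] = (15)*(1) + (13)*(-6) + (-8)*(0) = -63
  (XY)[1][2] = (15)*(-8) + (13)*(8) + (-8)*(11) = -104
  (XY)[2][0] = (0)*(14) + (-12)*(2) + (-2)*(-13) = 2
  (XY)[2][1] = (0)*(1) + (-12)*(-6) + (-2)*(0) = 72
  (XY)[2][2] = (0)*(-8) + (-12)*(8) + (-2)*(11) = -118
XY =
[      257       -41      -113 ]
[      340       -63      -104 ]
[        2        72      -118 ]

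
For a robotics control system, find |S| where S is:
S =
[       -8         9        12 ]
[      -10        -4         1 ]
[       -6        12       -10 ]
det(S) = -2906

Expand along row 0 (cofactor expansion): det(S) = a*(e*i - f*h) - b*(d*i - f*g) + c*(d*h - e*g), where the 3×3 is [[a, b, c], [d, e, f], [g, h, i]].
Minor M_00 = (-4)*(-10) - (1)*(12) = 40 - 12 = 28.
Minor M_01 = (-10)*(-10) - (1)*(-6) = 100 + 6 = 106.
Minor M_02 = (-10)*(12) - (-4)*(-6) = -120 - 24 = -144.
det(S) = (-8)*(28) - (9)*(106) + (12)*(-144) = -224 - 954 - 1728 = -2906.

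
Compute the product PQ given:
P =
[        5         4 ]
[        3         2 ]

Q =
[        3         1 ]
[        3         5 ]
PQ =
[       27        25 ]
[       15        13 ]

Matrix multiplication: (PQ)[i][j] = sum over k of P[i][k] * Q[k][j].
  (PQ)[0][0] = (5)*(3) + (4)*(3) = 27
  (PQ)[0][1] = (5)*(1) + (4)*(5) = 25
  (PQ)[1][0] = (3)*(3) + (2)*(3) = 15
  (PQ)[1][1] = (3)*(1) + (2)*(5) = 13
PQ =
[       27        25 ]
[       15        13 ]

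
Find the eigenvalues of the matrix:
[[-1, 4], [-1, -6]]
λ = -5 and λ = -2

Characteristic equation: det(A - λI) = 0
λ² - (trace)λ + (det) = 0
λ² - (-7)λ + (10) = 0
λ² + 7λ + 10 = 0
Solving: λ = -5, -2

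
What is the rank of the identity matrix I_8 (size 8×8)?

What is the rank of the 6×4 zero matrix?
rank(I_8) = 8, rank(0) = 0

The identity I_8 has 8 columns that are the standard basis vectors e_1, …, e_8. These are linearly independent, so all 8 columns are pivots and rank(I_8) = 8.
The 6×4 zero matrix has every entry zero, so every row is the zero row and there are no pivots; rank(0) = 0.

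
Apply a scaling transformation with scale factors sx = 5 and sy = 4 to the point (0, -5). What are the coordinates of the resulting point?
(0, -20)

Scaling matrix:
[[5, 0], [0, 4]]
Result: (0 × 5, -5 × 4) = (0, -20)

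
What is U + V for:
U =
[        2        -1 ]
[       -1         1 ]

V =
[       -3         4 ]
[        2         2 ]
U + V =
[       -1         3 ]
[        1         3 ]

Matrix addition is elementwise: (U+V)[i][j] = U[i][j] + V[i][j].
  (U+V)[0][0] = (2) + (-3) = -1
  (U+V)[0][1] = (-1) + (4) = 3
  (U+V)[1][0] = (-1) + (2) = 1
  (U+V)[1][1] = (1) + (2) = 3
U + V =
[       -1         3 ]
[        1         3 ]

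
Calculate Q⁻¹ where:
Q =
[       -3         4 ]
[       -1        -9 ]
det(Q) = 31
Q⁻¹ =
[    -9/31     -4/31 ]
[     1/31     -3/31 ]

For a 2×2 matrix Q = [[a, b], [c, d]] with det(Q) ≠ 0, Q⁻¹ = (1/det(Q)) * [[d, -b], [-c, a]].
det(Q) = (-3)*(-9) - (4)*(-1) = 27 + 4 = 31.
Q⁻¹ = (1/31) * [[-9, -4], [1, -3]].
Dividing each entry by 31 and reducing:
Q⁻¹ =
[    -9/31     -4/31 ]
[     1/31     -3/31 ]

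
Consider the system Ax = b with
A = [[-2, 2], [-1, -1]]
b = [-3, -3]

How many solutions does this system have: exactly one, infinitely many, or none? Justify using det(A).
Exactly one solution

Compute det(A) = (-2)*(-1) - (2)*(-1) = 4.
Because det(A) ≠ 0, A is invertible and Ax = b has a unique solution for every b (here x = A⁻¹ b).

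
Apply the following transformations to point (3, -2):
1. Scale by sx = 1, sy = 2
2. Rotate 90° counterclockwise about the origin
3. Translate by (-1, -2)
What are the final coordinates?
(3, 1)

Step 1: Scale → (3, -4)
Step 2: Rotate 90° → (4, 3)
Step 3: Translate → (3, 1)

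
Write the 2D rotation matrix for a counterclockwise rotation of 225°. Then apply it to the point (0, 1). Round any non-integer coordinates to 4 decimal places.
R = [[-√2/2, √2/2], [-√2/2, -√2/2]]; R·(0, 1) = (0.7071, -0.7071)

Rotation matrix formula: R(θ) = [[cos θ, -sin θ], [sin θ, cos θ]]
For θ = 225°:
cos(225°) = -√2/2
sin(225°) = -√2/2
R = [[-√2/2, √2/2], [-√2/2, -√2/2]]
Apply to (0, 1): [-√2/2·0 + (√2/2)·1, -√2/2·0 + -√2/2·1] = (0.7071, -0.7071)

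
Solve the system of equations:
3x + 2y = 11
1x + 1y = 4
x = 3, y = 1

Use elimination (row reduction):
Equation 1: 3x + 2y = 11.
Equation 2: 1x + 1y = 4.
Multiply Eq1 by 1 and Eq2 by 3: 3x + 2y = 11;  3x + 3y = 12.
Subtract: (1)y = 1, so y = 1.
Back-substitute into Eq1: 3x + 2*(1) = 11, so x = 3.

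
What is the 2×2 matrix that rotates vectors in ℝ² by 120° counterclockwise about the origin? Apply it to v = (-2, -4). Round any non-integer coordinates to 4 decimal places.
R = [[-1/2, -√3/2], [√3/2, -1/2]]; R·v = (4.4641, 0.2679)

A counterclockwise rotation by angle θ in ℝ² has matrix R(θ) = [[cos θ, -sin θ], [sin θ, cos θ]].
For θ = 120°: cos θ = -1/2, sin θ = √3/2.
R(120°) = [[-1/2, -√3/2], [√3/2, -1/2]].
R·v = [-1/2·-2 + (-√3/2)·-4, √3/2·-2 + -1/2·-4] = (4.4641, 0.2679).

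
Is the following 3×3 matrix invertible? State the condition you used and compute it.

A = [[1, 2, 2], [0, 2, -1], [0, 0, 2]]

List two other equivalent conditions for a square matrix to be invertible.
Yes, invertible; det(A) = 4 ≠ 0. Equivalent conditions: rank(A) = 3; Ax = 0 has only the trivial solution; 0 is not an eigenvalue; the columns of A are linearly independent.

To check invertibility, compute det(A).
The given matrix is triangular, so det(A) equals the product of its diagonal entries = 4 ≠ 0.
Since det(A) ≠ 0, A is invertible.
Equivalent conditions for a square matrix A to be invertible:
- rank(A) = 3 (full rank).
- The homogeneous system Ax = 0 has only the trivial solution x = 0.
- 0 is not an eigenvalue of A.
- The columns (equivalently rows) of A are linearly independent.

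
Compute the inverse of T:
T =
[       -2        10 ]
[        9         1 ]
det(T) = -92
T⁻¹ =
[    -1/92      5/46 ]
[     9/92      1/46 ]

For a 2×2 matrix T = [[a, b], [c, d]] with det(T) ≠ 0, T⁻¹ = (1/det(T)) * [[d, -b], [-c, a]].
det(T) = (-2)*(1) - (10)*(9) = -2 - 90 = -92.
T⁻¹ = (1/-92) * [[1, -10], [-9, -2]].
Dividing each entry by -92 and reducing:
T⁻¹ =
[    -1/92      5/46 ]
[     9/92      1/46 ]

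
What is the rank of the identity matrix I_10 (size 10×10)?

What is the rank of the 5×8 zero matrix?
rank(I_10) = 10, rank(0) = 0

The identity I_10 has 10 columns that are the standard basis vectors e_1, …, e_10. These are linearly independent, so all 10 columns are pivots and rank(I_10) = 10.
The 5×8 zero matrix has every entry zero, so every row is the zero row and there are no pivots; rank(0) = 0.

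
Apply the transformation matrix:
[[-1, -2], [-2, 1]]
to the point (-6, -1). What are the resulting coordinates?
(8, 11)

Matrix multiplication:
[[-1, -2], [-2, 1]] × [-6, -1]ᵀ
= [-1×-6 + -2×-1, -2×-6 + 1×-1]ᵀ
= [8.0000, 11.0000]ᵀ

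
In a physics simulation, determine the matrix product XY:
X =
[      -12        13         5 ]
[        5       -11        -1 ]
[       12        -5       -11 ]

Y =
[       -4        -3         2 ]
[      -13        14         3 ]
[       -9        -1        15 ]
XY =
[     -166       213        90 ]
[      132      -168       -38 ]
[      116       -95      -156 ]

Matrix multiplication: (XY)[i][j] = sum over k of X[i][k] * Y[k][j].
  (XY)[0][0] = (-12)*(-4) + (13)*(-13) + (5)*(-9) = -166
  (XY)[0][1] = (-12)*(-3) + (13)*(14) + (5)*(-1) = 213
  (XY)[0][2] = (-12)*(2) + (13)*(3) + (5)*(15) = 90
  (XY)[1][0] = (5)*(-4) + (-11)*(-13) + (-1)*(-9) = 132
  (XY)[1][1] = (5)*(-3) + (-11)*(14) + (-1)*(-1) = -168
  (XY)[1][2] = (5)*(2) + (-11)*(3) + (-1)*(15) = -38
  (XY)[2][0] = (12)*(-4) + (-5)*(-13) + (-11)*(-9) = 116
  (XY)[2][1] = (12)*(-3) + (-5)*(14) + (-11)*(-1) = -95
  (XY)[2][2] = (12)*(2) + (-5)*(3) + (-11)*(15) = -156
XY =
[     -166       213        90 ]
[      132      -168       -38 ]
[      116       -95      -156 ]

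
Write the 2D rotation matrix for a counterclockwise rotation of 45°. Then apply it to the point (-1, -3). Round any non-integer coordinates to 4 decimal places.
R = [[√2/2, -√2/2], [√2/2, √2/2]]; R·(-1, -3) = (1.4142, -2.8284)

Rotation matrix formula: R(θ) = [[cos θ, -sin θ], [sin θ, cos θ]]
For θ = 45°:
cos(45°) = √2/2
sin(45°) = √2/2
R = [[√2/2, -√2/2], [√2/2, √2/2]]
Apply to (-1, -3): [√2/2·-1 + (-√2/2)·-3, √2/2·-1 + √2/2·-3] = (1.4142, -2.8284)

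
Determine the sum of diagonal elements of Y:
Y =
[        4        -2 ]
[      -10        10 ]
tr(Y) = 4 + 10 = 14

The trace of a square matrix is the sum of its diagonal entries.
Diagonal entries of Y: Y[0][0] = 4, Y[1][1] = 10.
tr(Y) = 4 + 10 = 14.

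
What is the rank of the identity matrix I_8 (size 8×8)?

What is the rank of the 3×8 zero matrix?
rank(I_8) = 8, rank(0) = 0

The identity I_8 has 8 columns that are the standard basis vectors e_1, …, e_8. These are linearly independent, so all 8 columns are pivots and rank(I_8) = 8.
The 3×8 zero matrix has every entry zero, so every row is the zero row and there are no pivots; rank(0) = 0.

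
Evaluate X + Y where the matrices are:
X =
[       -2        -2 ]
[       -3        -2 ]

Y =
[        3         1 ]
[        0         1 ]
X + Y =
[        1        -1 ]
[       -3        -1 ]

Matrix addition is elementwise: (X+Y)[i][j] = X[i][j] + Y[i][j].
  (X+Y)[0][0] = (-2) + (3) = 1
  (X+Y)[0][1] = (-2) + (1) = -1
  (X+Y)[1][0] = (-3) + (0) = -3
  (X+Y)[1][1] = (-2) + (1) = -1
X + Y =
[        1        -1 ]
[       -3        -1 ]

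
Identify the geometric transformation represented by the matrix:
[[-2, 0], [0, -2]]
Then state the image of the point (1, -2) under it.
uniform scaling by factor -2; image of (1, -2) is (-2, 4)

This is a diagonal matrix with equal entries -2, so it scales both axes by the same factor -2.
The matrix [[-2, 0], [0, -2]] represents: uniform scaling by factor -2.
Applying it to (1, -2): [-2·1 + 0·-2, 0·1 + -2·-2] = (-2, 4).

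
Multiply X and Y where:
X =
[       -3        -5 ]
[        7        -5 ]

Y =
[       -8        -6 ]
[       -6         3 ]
XY =
[       54         3 ]
[      -26       -57 ]

Matrix multiplication: (XY)[i][j] = sum over k of X[i][k] * Y[k][j].
  (XY)[0][0] = (-3)*(-8) + (-5)*(-6) = 54
  (XY)[0][1] = (-3)*(-6) + (-5)*(3) = 3
  (XY)[1][0] = (7)*(-8) + (-5)*(-6) = -26
  (XY)[1][1] = (7)*(-6) + (-5)*(3) = -57
XY =
[       54         3 ]
[      -26       -57 ]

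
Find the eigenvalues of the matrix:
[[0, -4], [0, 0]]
λ = 0 and λ = 0

Characteristic equation: det(A - λI) = 0
λ² - (trace)λ + (det) = 0
λ² - (0)λ + (0) = 0
λ² - 0λ + 0 = 0
Solving: λ = 0, 0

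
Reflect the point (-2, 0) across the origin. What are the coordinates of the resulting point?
(2, 0)

Reflection across origin: (-2, 0) → (2, 0)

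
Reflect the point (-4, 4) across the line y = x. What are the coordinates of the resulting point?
(4, -4)

Reflection across line y = x: (-4, 4) → (4, -4)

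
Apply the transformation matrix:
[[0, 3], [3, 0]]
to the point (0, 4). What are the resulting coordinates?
(12, 0)

Matrix multiplication:
[[0, 3], [3, 0]] × [0, 4]ᵀ
= [0×0 + 3×4, 3×0 + 0×4]ᵀ
= [12.0000, 0.0000]ᵀ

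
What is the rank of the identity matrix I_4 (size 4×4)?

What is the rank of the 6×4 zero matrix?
rank(I_4) = 4, rank(0) = 0

The identity I_4 has 4 columns that are the standard basis vectors e_1, …, e_4. These are linearly independent, so all 4 columns are pivots and rank(I_4) = 4.
The 6×4 zero matrix has every entry zero, so every row is the zero row and there are no pivots; rank(0) = 0.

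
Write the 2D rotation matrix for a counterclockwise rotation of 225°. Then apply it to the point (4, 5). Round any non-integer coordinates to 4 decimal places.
R = [[-√2/2, √2/2], [-√2/2, -√2/2]]; R·(4, 5) = (0.7071, -6.3640)

Rotation matrix formula: R(θ) = [[cos θ, -sin θ], [sin θ, cos θ]]
For θ = 225°:
cos(225°) = -√2/2
sin(225°) = -√2/2
R = [[-√2/2, √2/2], [-√2/2, -√2/2]]
Apply to (4, 5): [-√2/2·4 + (√2/2)·5, -√2/2·4 + -√2/2·5] = (0.7071, -6.3640)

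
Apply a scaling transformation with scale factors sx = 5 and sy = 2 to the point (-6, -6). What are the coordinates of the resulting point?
(-30, -12)

Scaling matrix:
[[5, 0], [0, 2]]
Result: (-6 × 5, -6 × 2) = (-30, -12)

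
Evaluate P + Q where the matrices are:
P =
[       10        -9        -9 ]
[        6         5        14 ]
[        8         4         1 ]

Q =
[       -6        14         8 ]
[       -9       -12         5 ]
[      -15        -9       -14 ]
P + Q =
[        4         5        -1 ]
[       -3        -7        19 ]
[       -7        -5       -13 ]

Matrix addition is elementwise: (P+Q)[i][j] = P[i][j] + Q[i][j].
  (P+Q)[0][0] = (10) + (-6) = 4
  (P+Q)[0][1] = (-9) + (14) = 5
  (P+Q)[0][2] = (-9) + (8) = -1
  (P+Q)[1][0] = (6) + (-9) = -3
  (P+Q)[1][1] = (5) + (-12) = -7
  (P+Q)[1][2] = (14) + (5) = 19
  (P+Q)[2][0] = (8) + (-15) = -7
  (P+Q)[2][1] = (4) + (-9) = -5
  (P+Q)[2][2] = (1) + (-14) = -13
P + Q =
[        4         5        -1 ]
[       -3        -7        19 ]
[       -7        -5       -13 ]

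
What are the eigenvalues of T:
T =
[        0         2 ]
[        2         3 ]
λ = -1, 4

Solve det(T - λI) = 0. For a 2×2 matrix the characteristic equation is λ² - (trace)λ + det = 0.
trace(T) = a + d = 0 + 3 = 3.
det(T) = a*d - b*c = (0)*(3) - (2)*(2) = 0 - 4 = -4.
Characteristic equation: λ² - (3)λ + (-4) = 0.
Discriminant = (3)² - 4*(-4) = 9 + 16 = 25.
λ = (3 ± √25) / 2 = (3 ± 5) / 2 = -1, 4.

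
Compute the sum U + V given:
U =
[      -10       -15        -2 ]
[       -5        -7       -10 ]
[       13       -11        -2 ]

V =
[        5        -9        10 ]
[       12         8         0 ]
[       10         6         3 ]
U + V =
[       -5       -24         8 ]
[        7         1       -10 ]
[       23        -5         1 ]

Matrix addition is elementwise: (U+V)[i][j] = U[i][j] + V[i][j].
  (U+V)[0][0] = (-10) + (5) = -5
  (U+V)[0][1] = (-15) + (-9) = -24
  (U+V)[0][2] = (-2) + (10) = 8
  (U+V)[1][0] = (-5) + (12) = 7
  (U+V)[1][1] = (-7) + (8) = 1
  (U+V)[1][2] = (-10) + (0) = -10
  (U+V)[2][0] = (13) + (10) = 23
  (U+V)[2][1] = (-11) + (6) = -5
  (U+V)[2][2] = (-2) + (3) = 1
U + V =
[       -5       -24         8 ]
[        7         1       -10 ]
[       23        -5         1 ]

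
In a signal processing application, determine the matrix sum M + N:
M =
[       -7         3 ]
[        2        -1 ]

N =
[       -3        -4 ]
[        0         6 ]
M + N =
[      -10        -1 ]
[        2         5 ]

Matrix addition is elementwise: (M+N)[i][j] = M[i][j] + N[i][j].
  (M+N)[0][0] = (-7) + (-3) = -10
  (M+N)[0][1] = (3) + (-4) = -1
  (M+N)[1][0] = (2) + (0) = 2
  (M+N)[1][1] = (-1) + (6) = 5
M + N =
[      -10        -1 ]
[        2         5 ]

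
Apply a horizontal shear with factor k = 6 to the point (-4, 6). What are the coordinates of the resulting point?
(32, 6)

Shear matrix for horizontal shear with factor k = 6:
[[1, 6], [0, 1]]
Result: (-4, 6) → (32, 6)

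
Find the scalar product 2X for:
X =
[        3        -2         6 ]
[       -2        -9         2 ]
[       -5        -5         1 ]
2X =
[        6        -4        12 ]
[       -4       -18         4 ]
[      -10       -10         2 ]

Scalar multiplication is elementwise: (2X)[i][j] = 2 * X[i][j].
  (2X)[0][0] = 2 * (3) = 6
  (2X)[0][1] = 2 * (-2) = -4
  (2X)[0][2] = 2 * (6) = 12
  (2X)[1][0] = 2 * (-2) = -4
  (2X)[1][1] = 2 * (-9) = -18
  (2X)[1][2] = 2 * (2) = 4
  (2X)[2][0] = 2 * (-5) = -10
  (2X)[2][1] = 2 * (-5) = -10
  (2X)[2][2] = 2 * (1) = 2
2X =
[        6        -4        12 ]
[       -4       -18         4 ]
[      -10       -10         2 ]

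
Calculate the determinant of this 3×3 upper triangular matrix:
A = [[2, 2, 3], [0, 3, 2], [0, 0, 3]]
18

The determinant of a triangular matrix is the product of its diagonal entries (the off-diagonal entries above the diagonal do not affect it).
det(A) = (2) * (3) * (3) = 18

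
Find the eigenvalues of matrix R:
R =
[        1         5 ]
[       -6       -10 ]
λ = -5, -4

Solve det(R - λI) = 0. For a 2×2 matrix the characteristic equation is λ² - (trace)λ + det = 0.
trace(R) = a + d = 1 - 10 = -9.
det(R) = a*d - b*c = (1)*(-10) - (5)*(-6) = -10 + 30 = 20.
Characteristic equation: λ² - (-9)λ + (20) = 0.
Discriminant = (-9)² - 4*(20) = 81 - 80 = 1.
λ = (-9 ± √1) / 2 = (-9 ± 1) / 2 = -5, -4.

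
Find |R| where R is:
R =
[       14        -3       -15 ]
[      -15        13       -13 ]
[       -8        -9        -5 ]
det(R) = -6220

Expand along row 0 (cofactor expansion): det(R) = a*(e*i - f*h) - b*(d*i - f*g) + c*(d*h - e*g), where the 3×3 is [[a, b, c], [d, e, f], [g, h, i]].
Minor M_00 = (13)*(-5) - (-13)*(-9) = -65 - 117 = -182.
Minor M_01 = (-15)*(-5) - (-13)*(-8) = 75 - 104 = -29.
Minor M_02 = (-15)*(-9) - (13)*(-8) = 135 + 104 = 239.
det(R) = (14)*(-182) - (-3)*(-29) + (-15)*(239) = -2548 - 87 - 3585 = -6220.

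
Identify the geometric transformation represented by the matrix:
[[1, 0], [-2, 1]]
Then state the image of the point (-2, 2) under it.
vertical shear with factor -2; image of (-2, 2) is (-2, 6)

The matrix [[1, 0], [k, 1]] sends (x, y) to (x, -2x + y), leaving the x-coordinate fixed: a vertical shear.
The matrix [[1, 0], [-2, 1]] represents: vertical shear with factor -2.
Applying it to (-2, 2): [1·-2 + 0·2, -2·-2 + 1·2] = (-2, 6).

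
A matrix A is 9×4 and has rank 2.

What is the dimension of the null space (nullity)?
2

The rank-nullity theorem for an m×n matrix states:
rank(A) + nullity(A) = n (the number of columns).
Here n = 4 and rank(A) = 2, so nullity(A) = 4 - 2 = 2.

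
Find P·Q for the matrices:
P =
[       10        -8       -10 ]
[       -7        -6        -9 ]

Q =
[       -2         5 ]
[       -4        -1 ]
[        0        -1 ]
PQ =
[       12        68 ]
[       38       -20 ]

Matrix multiplication: (PQ)[i][j] = sum over k of P[i][k] * Q[k][j].
  (PQ)[0][0] = (10)*(-2) + (-8)*(-4) + (-10)*(0) = 12
  (PQ)[0][1] = (10)*(5) + (-8)*(-1) + (-10)*(-1) = 68
  (PQ)[1][0] = (-7)*(-2) + (-6)*(-4) + (-9)*(0) = 38
  (PQ)[1][1] = (-7)*(5) + (-6)*(-1) + (-9)*(-1) = -20
PQ =
[       12        68 ]
[       38       -20 ]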